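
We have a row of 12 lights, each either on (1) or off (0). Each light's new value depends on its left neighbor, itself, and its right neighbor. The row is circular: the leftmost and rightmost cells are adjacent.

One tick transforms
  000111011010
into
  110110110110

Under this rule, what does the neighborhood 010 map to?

1

At position 10 the neighborhood is 010; the next row has 1 there.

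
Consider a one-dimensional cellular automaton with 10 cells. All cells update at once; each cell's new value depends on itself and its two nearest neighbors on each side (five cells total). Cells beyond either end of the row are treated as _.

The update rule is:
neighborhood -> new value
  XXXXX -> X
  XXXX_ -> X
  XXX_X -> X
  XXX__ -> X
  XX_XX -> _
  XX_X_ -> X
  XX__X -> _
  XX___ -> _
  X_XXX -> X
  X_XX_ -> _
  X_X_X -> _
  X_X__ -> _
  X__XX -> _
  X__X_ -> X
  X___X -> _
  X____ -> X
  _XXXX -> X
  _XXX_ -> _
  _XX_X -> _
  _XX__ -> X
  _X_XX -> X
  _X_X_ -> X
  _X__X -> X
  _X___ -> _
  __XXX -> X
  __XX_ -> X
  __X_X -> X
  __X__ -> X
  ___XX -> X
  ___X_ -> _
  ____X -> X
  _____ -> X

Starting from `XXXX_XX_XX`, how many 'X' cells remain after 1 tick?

XXXX_____X
count of X: 5

5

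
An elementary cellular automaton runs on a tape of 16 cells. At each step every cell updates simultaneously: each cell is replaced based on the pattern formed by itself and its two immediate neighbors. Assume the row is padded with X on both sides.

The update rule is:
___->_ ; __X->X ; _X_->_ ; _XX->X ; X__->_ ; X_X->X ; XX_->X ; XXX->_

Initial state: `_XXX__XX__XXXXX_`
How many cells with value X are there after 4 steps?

4

XX_X_XXX_XX___XX
_XX_XX_XXXX__XX_
XXXXXXXX__X_XXXX
_______X_X_XX___
count of X: 4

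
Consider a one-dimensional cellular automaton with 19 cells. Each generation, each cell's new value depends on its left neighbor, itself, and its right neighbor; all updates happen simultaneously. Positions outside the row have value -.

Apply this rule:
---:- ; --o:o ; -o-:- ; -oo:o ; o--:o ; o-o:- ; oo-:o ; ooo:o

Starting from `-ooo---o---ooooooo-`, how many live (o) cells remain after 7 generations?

18

ooooo-o-o-ooooooooo
ooooo-----ooooooooo
oooooo---oooooooooo
ooooooo-ooooooooooo
ooooooo-ooooooooooo  (fixed point — unchanged through generation 7)
count of o: 18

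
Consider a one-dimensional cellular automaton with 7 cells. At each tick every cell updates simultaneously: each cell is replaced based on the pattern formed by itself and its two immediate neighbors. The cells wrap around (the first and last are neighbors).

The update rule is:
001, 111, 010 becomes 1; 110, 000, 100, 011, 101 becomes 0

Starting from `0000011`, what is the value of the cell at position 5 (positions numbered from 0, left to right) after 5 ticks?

0000100
0001100
0010000
0110000
1000000
position 5 holds 0

0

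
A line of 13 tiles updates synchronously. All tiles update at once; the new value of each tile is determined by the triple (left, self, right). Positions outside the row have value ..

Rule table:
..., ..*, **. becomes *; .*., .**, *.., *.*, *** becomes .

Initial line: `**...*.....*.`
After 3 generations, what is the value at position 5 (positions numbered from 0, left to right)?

.

.*.**..****..
*...*.*...*.*
..**....**...
position 5 holds .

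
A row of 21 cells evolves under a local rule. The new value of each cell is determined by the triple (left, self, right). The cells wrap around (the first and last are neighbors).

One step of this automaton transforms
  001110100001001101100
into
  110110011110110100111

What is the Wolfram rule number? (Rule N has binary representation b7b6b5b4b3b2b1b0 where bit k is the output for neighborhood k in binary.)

211

position 3: 111 → 1  (bit 7 = 1)
position 4: 110 → 1  (bit 6 = 1)
position 5: 101 → 0  (bit 5 = 0)
position 7: 100 → 1  (bit 4 = 1)
position 2: 011 → 0  (bit 3 = 0)
position 6: 010 → 0  (bit 2 = 0)
position 1: 001 → 1  (bit 1 = 1)
position 0: 000 → 1  (bit 0 = 1)
bits b7..b0 = 11010011 = 211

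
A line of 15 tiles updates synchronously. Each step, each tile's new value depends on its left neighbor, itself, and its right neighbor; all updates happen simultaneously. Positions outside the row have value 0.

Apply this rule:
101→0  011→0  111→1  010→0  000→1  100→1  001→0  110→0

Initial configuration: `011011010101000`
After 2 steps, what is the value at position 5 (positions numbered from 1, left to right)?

000000000000111
111111111110010
position 5 holds 1

1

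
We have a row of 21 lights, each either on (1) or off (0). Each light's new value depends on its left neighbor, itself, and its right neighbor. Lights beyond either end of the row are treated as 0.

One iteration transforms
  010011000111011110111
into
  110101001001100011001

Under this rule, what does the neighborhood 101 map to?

1

At position 12 the neighborhood is 101; the next row has 1 there.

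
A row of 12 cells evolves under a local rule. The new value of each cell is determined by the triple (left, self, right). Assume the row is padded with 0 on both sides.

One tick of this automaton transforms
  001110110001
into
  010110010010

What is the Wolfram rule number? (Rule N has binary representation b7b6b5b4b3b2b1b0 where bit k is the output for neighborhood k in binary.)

position 3: 111 → 1  (bit 7 = 1)
position 4: 110 → 1  (bit 6 = 1)
position 5: 101 → 0  (bit 5 = 0)
position 8: 100 → 0  (bit 4 = 0)
position 2: 011 → 0  (bit 3 = 0)
position 11: 010 → 0  (bit 2 = 0)
position 1: 001 → 1  (bit 1 = 1)
position 0: 000 → 0  (bit 0 = 0)
bits b7..b0 = 11000010 = 194

194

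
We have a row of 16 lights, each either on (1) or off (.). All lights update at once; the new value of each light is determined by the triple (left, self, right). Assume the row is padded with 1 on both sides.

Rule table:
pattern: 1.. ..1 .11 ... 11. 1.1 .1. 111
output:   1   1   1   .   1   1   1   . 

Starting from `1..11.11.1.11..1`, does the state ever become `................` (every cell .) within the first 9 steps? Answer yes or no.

1111111111111111
................
all cells are . at step 2

yes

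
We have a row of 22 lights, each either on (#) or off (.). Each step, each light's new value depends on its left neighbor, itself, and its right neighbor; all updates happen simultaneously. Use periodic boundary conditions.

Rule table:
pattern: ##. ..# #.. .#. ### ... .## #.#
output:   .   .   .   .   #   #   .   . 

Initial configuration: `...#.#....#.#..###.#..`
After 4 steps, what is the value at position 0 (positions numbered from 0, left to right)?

#

##.....##.......#....#
#..###....#####...##..
....#..##..###..#.....
###.........#.....####
position 0 holds #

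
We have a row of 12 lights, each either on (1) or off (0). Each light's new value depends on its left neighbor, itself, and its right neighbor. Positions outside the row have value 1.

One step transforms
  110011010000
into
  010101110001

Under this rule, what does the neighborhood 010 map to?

1

At position 7 the neighborhood is 010; the next row has 1 there.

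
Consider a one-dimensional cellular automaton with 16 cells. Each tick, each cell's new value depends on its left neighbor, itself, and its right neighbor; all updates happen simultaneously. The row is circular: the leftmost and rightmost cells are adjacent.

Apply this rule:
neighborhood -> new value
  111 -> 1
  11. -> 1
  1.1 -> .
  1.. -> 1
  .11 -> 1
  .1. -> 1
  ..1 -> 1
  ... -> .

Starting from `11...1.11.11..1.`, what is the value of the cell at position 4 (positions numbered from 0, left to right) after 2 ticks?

1

tick 1: 111.11.11.11111.
tick 2: 111.11.11.11111.
position 4 holds 1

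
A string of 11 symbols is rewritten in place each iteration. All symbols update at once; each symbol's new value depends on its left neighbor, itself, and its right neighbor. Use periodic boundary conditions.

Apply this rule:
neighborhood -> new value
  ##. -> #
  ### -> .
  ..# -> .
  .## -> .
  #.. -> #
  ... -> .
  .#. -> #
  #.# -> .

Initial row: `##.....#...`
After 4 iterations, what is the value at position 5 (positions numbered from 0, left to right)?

#

.##....##..
..##....##.
...##....##
#...##....#
position 5 holds #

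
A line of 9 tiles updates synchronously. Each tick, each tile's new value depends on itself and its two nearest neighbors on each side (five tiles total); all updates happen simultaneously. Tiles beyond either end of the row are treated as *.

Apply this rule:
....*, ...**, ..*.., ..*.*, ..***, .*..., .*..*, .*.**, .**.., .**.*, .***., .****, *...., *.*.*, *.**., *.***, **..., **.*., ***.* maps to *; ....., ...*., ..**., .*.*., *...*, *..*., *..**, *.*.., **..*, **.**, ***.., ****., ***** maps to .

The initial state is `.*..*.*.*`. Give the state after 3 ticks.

*.*.*.***
***.****.
..*.**.*.

..*.**.*.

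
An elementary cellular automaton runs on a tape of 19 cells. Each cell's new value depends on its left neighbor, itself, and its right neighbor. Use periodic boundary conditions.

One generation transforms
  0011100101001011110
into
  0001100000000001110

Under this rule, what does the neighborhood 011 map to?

At position 2 the neighborhood is 011; the next row has 0 there.

0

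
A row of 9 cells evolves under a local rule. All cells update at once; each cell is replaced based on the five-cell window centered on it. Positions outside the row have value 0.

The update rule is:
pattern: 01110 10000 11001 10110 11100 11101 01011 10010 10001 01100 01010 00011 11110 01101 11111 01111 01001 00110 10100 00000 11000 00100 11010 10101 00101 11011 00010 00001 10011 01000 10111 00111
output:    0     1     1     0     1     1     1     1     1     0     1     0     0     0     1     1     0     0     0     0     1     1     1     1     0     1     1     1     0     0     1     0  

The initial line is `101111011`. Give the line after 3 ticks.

011101100
000110011
010001000

010001000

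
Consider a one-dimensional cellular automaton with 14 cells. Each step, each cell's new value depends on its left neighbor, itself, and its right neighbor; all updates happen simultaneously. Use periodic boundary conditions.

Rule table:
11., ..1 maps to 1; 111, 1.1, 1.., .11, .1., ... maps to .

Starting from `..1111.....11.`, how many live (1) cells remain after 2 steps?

3

.1...1....1.1.
1...1....1....
count of 1: 3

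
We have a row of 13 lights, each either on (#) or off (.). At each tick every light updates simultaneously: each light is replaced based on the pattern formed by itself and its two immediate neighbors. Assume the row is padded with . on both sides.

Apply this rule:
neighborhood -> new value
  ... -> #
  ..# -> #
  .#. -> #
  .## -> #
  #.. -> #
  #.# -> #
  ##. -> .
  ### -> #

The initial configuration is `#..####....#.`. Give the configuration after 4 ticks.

######.######
#####.######.
####.######.#
###.######.##

###.######.##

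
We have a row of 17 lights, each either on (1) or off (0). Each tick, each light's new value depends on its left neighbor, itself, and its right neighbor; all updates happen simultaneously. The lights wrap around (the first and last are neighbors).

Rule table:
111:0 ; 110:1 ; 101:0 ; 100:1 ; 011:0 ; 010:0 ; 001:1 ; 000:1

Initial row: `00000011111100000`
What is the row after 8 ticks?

tick 1: 11111100000111111
tick 2: 00000111111000000
tick 3: 11111000001111111
tick 4: 00001111110000000
tick 5: 11110000011111111
tick 6: 00011111100000000
tick 7: 11100000111111111
tick 8: 00111111000000000

00111111000000000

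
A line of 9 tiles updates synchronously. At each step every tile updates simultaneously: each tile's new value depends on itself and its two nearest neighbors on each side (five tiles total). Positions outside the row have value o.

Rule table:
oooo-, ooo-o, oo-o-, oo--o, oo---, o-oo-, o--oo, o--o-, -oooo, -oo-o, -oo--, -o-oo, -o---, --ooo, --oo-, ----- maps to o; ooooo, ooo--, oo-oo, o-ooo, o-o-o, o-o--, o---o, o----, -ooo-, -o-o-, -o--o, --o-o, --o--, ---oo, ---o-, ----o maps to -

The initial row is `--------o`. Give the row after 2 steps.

o--oo-ooo

step 1: o-oooo--o
step 2: o--oo-ooo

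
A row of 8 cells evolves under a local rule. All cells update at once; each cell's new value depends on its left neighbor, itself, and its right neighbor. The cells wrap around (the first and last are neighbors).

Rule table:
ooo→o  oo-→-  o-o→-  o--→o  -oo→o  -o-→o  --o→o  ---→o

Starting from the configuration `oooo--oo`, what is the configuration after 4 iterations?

iteration 1: ooo-oooo
iteration 2: oo--oooo
iteration 3: o-oooooo
iteration 4: --oooooo

--oooooo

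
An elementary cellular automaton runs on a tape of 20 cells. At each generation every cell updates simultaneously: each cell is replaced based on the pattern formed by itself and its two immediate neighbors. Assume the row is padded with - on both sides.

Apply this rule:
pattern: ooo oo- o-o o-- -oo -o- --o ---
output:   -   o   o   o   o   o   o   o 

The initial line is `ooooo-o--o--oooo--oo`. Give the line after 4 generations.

o---ooooooooo--ooooo
ooooo-------oooo---o
o---ooooooooo--ooooo  (repeats generation 1; period 2)
generation 4: ooooo-------oooo---o

ooooo-------oooo---o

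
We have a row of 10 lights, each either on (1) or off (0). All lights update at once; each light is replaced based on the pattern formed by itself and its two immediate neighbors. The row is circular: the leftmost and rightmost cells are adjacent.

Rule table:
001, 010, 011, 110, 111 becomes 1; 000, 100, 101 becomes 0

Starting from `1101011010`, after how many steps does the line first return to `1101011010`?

1101011010

1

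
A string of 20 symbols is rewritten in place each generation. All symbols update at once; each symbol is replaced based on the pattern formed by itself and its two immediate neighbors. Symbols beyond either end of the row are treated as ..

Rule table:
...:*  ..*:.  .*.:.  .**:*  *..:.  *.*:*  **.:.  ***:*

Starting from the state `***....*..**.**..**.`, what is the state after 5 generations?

..*.*..*...*.**..*..

**..**....*.**...*..
*...*..**..**..*...*
..*....*...*.....*..
*...**...*...***...*
..*.*..*...*.**..*..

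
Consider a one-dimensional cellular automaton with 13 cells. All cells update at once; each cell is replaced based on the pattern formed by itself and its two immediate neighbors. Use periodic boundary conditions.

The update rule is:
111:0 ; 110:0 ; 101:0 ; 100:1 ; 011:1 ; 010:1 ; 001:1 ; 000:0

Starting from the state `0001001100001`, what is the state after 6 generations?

1011111010011
0010000011110
0111000110001
0100101101011
0111101001010
1100001111011

1100001111011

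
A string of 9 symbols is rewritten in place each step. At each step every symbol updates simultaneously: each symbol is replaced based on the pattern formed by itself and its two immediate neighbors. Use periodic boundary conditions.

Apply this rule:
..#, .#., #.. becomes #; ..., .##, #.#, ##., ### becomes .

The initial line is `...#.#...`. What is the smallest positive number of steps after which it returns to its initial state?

4

..##.##..
.#.....#.
###...###
...#.#...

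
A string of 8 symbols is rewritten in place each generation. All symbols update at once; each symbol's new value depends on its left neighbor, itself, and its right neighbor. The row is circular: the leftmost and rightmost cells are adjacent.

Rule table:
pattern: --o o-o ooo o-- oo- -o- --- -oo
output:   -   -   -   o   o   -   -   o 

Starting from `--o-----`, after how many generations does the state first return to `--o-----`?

8

---o----
----o---
-----o--
------o-
-------o
o-------
-o------
--o-----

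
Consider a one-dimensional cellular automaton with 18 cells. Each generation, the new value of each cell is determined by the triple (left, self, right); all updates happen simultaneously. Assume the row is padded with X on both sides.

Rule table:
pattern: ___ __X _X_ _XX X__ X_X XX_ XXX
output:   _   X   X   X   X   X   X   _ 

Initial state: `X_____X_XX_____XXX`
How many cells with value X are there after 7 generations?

7

generation 1: XX___XXXXXX___XX__
generation 2: _XX_XX____XX_XXXXX
generation 3: XXXXXXX__XXXXX____
generation 4: ______XXXX___XX__X
generation 5: X____XX__XX_XXXXXX
generation 6: XX__XXXXXXXXX_____
generation 7: _XXXX_______XX___X
count of X: 7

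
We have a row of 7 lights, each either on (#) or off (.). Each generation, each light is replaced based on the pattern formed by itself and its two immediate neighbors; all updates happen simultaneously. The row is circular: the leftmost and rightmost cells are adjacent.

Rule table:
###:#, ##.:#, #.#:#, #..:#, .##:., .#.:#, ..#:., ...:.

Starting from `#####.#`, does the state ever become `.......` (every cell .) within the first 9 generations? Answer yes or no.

no

generation 1: ######.
generation 2: .######
generation 3: #.#####
generation 4: ##.####
generation 5: ###.###
generation 6: ####.##
generation 7: #####.#  (repeats generation 0; period 7)
generation 9: .######
generation 9 is .######, still not uniform .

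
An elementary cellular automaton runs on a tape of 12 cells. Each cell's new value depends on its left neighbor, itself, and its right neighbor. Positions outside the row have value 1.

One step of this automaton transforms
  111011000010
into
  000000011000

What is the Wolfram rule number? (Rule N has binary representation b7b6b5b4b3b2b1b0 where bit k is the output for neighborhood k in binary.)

1

position 0: 111 → 0  (bit 7 = 0)
position 2: 110 → 0  (bit 6 = 0)
position 3: 101 → 0  (bit 5 = 0)
position 6: 100 → 0  (bit 4 = 0)
position 4: 011 → 0  (bit 3 = 0)
position 10: 010 → 0  (bit 2 = 0)
position 9: 001 → 0  (bit 1 = 0)
position 7: 000 → 1  (bit 0 = 1)
bits b7..b0 = 00000001 = 1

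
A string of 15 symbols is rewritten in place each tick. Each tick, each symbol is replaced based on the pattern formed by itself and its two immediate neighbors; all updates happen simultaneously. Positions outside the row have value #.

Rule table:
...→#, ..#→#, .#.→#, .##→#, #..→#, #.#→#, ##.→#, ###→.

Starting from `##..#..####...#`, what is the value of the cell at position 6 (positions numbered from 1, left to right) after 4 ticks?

tick 1: .#######..#####
tick 2: ##.....####....
tick 3: .#######..#####  (repeats tick 1; period 2)
tick 4: ##.....####....
position 6 holds .

.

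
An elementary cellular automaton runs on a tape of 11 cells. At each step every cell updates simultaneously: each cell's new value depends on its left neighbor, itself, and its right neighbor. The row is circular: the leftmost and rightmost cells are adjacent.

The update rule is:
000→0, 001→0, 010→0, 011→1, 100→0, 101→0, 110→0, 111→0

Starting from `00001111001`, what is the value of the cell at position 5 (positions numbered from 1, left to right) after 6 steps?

0

step 1: 00001000000
step 2: 00000000000
step 3: 00000000000  (fixed point — unchanged through step 6)
position 5 holds 0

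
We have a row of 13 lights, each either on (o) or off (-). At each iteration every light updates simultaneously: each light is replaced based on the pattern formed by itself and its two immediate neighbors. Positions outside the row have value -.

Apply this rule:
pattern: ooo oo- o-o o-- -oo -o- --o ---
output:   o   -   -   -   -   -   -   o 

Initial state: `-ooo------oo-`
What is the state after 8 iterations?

--oo----oooo-

--o--oooo----
o-----oo--ooo
--ooo------o-
o--o--oooo---
-------oo--oo
oooooo-------
-oooo--oooooo
--oo----oooo-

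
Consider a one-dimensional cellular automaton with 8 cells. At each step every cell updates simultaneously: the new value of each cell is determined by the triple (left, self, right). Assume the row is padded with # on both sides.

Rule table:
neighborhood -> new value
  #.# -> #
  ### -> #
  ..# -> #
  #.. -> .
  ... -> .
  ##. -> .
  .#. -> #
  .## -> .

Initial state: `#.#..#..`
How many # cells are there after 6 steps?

.##.##.#
#..#..#.
..##.###
.#..#.##
##.###.#
#.#.#.#.
count of #: 4

4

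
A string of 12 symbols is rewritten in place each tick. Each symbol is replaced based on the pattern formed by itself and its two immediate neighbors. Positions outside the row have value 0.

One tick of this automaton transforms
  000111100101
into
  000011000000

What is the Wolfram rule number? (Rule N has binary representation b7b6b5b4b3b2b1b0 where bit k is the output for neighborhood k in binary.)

position 4: 111 → 1  (bit 7 = 1)
position 6: 110 → 0  (bit 6 = 0)
position 10: 101 → 0  (bit 5 = 0)
position 7: 100 → 0  (bit 4 = 0)
position 3: 011 → 0  (bit 3 = 0)
position 9: 010 → 0  (bit 2 = 0)
position 2: 001 → 0  (bit 1 = 0)
position 0: 000 → 0  (bit 0 = 0)
bits b7..b0 = 10000000 = 128

128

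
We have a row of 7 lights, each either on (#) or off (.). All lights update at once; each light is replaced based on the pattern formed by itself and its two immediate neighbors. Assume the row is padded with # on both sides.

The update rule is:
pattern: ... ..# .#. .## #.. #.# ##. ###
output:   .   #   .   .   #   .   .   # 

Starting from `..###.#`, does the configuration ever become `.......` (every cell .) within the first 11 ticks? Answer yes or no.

##.#...
#...#.#
.#.#...
....#.#
#..#...
.##.#.#
.......
all cells are . at tick 7

yes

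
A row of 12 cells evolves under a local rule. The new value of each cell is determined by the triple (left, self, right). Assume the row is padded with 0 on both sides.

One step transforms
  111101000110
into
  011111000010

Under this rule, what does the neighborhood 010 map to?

1

At position 5 the neighborhood is 010; the next row has 1 there.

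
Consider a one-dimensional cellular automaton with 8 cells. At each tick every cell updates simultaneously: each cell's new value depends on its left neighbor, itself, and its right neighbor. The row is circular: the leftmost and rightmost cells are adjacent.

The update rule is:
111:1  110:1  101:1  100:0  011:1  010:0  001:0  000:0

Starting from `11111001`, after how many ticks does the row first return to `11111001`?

1

tick 1: 11111001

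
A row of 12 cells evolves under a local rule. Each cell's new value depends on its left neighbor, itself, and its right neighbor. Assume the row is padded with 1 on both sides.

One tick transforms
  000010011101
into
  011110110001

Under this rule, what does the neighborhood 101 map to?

At position 10 the neighborhood is 101; the next row has 0 there.

0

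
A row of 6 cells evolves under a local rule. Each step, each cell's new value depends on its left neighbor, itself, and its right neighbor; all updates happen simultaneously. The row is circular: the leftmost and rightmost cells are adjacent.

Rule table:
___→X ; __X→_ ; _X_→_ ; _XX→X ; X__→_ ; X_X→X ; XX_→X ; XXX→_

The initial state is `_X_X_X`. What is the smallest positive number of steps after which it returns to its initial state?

2

X_X_X_
_X_X_X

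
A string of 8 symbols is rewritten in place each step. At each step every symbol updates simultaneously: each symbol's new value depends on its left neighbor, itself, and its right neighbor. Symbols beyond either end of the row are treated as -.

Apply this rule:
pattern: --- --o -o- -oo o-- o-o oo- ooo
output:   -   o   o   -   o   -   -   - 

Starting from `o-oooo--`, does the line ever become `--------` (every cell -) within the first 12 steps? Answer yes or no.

o-----o-
oo---ooo
--o-o---
-oo-oo--
o-----o-  (repeats step 1; period 4)
step 12: -oo-oo--
step 12 is -oo-oo--, still not uniform -

no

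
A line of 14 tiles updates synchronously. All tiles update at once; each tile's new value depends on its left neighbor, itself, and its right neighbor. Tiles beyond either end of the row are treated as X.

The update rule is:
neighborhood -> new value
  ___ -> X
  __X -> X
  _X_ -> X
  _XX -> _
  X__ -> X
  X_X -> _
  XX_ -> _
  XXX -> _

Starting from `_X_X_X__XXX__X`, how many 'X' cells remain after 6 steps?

3

_X_X_XXX___XX_
_X_X____XXX___
_X_XXXXX___XXX
_X______XXX___
_XXXXXXX___XXX
________XXX___
count of X: 3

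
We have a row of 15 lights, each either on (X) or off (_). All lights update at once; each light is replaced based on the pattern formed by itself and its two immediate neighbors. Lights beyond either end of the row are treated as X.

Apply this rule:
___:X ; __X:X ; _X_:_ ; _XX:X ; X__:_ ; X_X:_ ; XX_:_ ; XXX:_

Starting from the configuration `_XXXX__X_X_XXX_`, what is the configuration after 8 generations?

generation 1: _X____X____X___
generation 2: ___XXX__XXX__XX
generation 3: _XXX___XX___XX_
generation 4: _X___XXX__XXX__
generation 5: ___XXX___XX___X
generation 6: _XXX___XXX__XXX
generation 7: _X___XXX___XX__
generation 8: ___XXX___XXX__X

___XXX___XXX__X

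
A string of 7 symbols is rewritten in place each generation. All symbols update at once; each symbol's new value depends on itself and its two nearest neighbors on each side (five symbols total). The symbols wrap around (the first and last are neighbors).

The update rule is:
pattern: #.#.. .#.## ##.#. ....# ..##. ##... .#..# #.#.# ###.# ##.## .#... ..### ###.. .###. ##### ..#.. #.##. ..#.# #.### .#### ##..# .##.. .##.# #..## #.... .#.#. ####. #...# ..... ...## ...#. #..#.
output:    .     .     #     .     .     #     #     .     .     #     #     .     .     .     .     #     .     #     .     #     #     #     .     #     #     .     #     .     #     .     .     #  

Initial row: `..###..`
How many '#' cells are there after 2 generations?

.....##
###...#
count of #: 4

4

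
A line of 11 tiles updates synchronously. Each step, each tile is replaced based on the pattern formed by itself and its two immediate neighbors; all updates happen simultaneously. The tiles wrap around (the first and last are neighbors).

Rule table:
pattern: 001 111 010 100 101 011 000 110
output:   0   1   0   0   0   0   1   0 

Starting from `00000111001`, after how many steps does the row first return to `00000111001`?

11

step 1: 01110010000
step 2: 00100000111
step 3: 00001110010
step 4: 11100100000
step 5: 01000001110
step 6: 00011100100
step 7: 11001000001
step 8: 10000011100
step 9: 00111001000
step 10: 10010000011
step 11: 00000111001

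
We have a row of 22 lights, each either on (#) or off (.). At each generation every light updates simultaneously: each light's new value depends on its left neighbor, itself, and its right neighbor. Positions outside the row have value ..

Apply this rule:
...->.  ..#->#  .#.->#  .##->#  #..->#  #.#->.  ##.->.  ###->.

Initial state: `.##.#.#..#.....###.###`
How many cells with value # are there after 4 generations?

16

##..#.#####...##...#..
#.###.#....#.##.#.###.
#.#...##..##.#..#.#..#
#.##.##.###..####.####
count of #: 16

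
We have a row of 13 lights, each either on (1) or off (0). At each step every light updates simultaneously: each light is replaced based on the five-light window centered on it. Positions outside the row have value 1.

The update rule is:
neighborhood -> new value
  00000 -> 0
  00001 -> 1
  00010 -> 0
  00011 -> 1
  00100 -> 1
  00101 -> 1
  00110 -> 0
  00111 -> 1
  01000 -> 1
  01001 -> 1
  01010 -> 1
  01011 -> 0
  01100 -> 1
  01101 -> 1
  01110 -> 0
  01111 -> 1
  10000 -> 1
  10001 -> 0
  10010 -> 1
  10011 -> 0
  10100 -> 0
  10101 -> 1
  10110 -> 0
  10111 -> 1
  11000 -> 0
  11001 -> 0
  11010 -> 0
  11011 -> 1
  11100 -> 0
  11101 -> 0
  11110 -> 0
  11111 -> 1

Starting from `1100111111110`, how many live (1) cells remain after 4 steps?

9

step 1: 0000111111001
step 2: 0111111100001
step 3: 1111110001111
step 4: 1111000011111
count of 1: 9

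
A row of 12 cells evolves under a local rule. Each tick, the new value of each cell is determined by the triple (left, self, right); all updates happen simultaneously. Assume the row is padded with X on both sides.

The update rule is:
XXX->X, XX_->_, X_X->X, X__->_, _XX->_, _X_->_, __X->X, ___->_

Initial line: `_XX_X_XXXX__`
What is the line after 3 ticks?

_X_X_X___X_X

X__X_X_XX__X
__X_X_X___X_
_X_X_X___X_X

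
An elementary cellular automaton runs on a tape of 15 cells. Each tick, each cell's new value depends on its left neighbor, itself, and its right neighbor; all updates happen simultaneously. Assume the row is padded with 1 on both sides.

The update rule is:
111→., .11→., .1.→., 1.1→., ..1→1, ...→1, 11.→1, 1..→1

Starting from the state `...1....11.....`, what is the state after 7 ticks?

111.1111.111111
..1....1.......
11.1111.1111111
.1....1........
..1111.11111111
11...1.........
.1111.111111111

.1111.111111111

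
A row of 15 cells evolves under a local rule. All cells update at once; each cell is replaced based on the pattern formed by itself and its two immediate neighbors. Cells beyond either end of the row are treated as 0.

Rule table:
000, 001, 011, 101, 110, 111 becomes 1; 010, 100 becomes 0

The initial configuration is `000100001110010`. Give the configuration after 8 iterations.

iteration 1: 111001111110100
iteration 2: 111011111111001
iteration 3: 111111111111010
iteration 4: 111111111111100
iteration 5: 111111111111101
iteration 6: 111111111111110
iteration 7: 111111111111110  (fixed point — unchanged through iteration 8)

111111111111110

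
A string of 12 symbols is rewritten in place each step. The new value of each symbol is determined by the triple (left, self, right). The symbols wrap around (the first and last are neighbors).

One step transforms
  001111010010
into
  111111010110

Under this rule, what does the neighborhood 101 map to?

At position 6 the neighborhood is 101; the next row has 0 there.

0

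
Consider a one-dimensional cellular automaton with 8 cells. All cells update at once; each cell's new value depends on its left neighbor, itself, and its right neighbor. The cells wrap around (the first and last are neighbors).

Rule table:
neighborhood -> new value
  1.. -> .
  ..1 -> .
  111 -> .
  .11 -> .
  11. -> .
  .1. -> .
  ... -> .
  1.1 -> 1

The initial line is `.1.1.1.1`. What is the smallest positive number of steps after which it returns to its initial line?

2

1.1.1.1.
.1.1.1.1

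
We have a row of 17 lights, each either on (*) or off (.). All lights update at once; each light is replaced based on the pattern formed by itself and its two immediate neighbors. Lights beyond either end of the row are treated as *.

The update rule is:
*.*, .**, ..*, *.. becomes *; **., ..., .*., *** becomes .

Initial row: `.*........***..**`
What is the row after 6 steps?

.*.**.***.**.***.

step 1: *.*......**..***.
step 2: .*.*....**.***..*
step 3: *.*.*..**.**..***
step 4: .*.*.***.**.***..
step 5: *.*.**..**.**..**
step 6: .*.**.***.**.***.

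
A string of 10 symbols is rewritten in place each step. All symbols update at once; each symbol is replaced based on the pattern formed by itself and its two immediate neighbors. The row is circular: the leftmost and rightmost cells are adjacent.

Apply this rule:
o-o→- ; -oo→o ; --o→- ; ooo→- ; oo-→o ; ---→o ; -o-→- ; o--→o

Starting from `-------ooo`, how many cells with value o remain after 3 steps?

oooooo-o-o
-----o---o
oooo--oo--
count of o: 6

6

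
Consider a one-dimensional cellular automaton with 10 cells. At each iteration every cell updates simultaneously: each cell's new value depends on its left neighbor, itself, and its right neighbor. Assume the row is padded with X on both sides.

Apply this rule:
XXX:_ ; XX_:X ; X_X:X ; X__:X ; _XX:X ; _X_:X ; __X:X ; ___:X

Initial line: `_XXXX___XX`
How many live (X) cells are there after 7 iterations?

XX__XXXXX_
_XXXX___XX  (repeats iteration 0; period 2)
iteration 7: XX__XXXXX_
count of X: 7

7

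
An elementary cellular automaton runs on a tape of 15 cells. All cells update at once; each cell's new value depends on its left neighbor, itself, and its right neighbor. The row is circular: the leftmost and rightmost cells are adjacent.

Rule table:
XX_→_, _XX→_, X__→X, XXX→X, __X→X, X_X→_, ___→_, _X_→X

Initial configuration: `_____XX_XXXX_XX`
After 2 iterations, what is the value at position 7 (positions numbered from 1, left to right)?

_

X___X____XX____
XX_XXX__X__X__X
position 7 holds _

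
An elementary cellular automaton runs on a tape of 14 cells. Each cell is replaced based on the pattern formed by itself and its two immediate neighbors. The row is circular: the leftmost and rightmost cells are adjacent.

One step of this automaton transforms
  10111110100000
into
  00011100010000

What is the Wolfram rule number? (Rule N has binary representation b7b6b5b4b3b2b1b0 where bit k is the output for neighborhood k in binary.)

position 3: 111 → 1  (bit 7 = 1)
position 6: 110 → 0  (bit 6 = 0)
position 1: 101 → 0  (bit 5 = 0)
position 9: 100 → 1  (bit 4 = 1)
position 2: 011 → 0  (bit 3 = 0)
position 0: 010 → 0  (bit 2 = 0)
position 13: 001 → 0  (bit 1 = 0)
position 10: 000 → 0  (bit 0 = 0)
bits b7..b0 = 10010000 = 144

144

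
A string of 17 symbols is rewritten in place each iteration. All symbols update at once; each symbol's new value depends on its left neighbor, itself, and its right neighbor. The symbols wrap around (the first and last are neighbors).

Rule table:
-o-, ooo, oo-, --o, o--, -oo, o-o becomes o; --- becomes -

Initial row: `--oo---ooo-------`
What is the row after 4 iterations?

oooooooooooooo-oo

-oooo-ooooo------
oooooooooooo-----
ooooooooooooo---o
oooooooooooooo-oo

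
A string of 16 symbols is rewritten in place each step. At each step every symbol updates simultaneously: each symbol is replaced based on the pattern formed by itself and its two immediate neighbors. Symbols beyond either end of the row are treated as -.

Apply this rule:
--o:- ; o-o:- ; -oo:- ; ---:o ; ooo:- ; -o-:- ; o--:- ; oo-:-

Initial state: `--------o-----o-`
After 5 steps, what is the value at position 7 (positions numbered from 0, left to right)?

-

step 1: ooooooo---ooo---
step 2: --------o-----oo
step 3: ooooooo---ooo---  (repeats step 1; period 2)
step 5: ooooooo---ooo---
position 7 holds -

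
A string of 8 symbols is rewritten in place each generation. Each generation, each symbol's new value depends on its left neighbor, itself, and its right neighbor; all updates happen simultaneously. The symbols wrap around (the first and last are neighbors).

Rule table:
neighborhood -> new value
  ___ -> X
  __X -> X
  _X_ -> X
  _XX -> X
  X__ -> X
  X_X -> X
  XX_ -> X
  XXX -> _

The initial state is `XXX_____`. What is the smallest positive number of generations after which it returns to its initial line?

X_XXXXXX
XXX_____

2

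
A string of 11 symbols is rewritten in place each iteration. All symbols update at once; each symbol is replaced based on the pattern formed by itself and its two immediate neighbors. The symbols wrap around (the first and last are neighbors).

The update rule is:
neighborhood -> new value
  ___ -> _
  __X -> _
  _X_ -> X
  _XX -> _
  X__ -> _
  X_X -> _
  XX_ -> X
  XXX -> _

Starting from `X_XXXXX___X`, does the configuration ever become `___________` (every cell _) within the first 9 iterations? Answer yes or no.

no

X_____X____
X_____X____  (fixed point — unchanged through iteration 9)
iteration 9 is X_____X____, still not uniform _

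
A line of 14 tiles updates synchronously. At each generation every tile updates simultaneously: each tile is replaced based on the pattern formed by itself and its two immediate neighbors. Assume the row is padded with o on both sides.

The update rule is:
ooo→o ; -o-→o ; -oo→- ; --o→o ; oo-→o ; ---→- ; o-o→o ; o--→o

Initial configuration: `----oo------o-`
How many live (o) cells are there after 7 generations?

13

generation 1: o--o-oo----ooo
generation 2: ooooo-oo--o-oo
generation 3: oooooo-ooooo-o
generation 4: ooooooo-ooooo-
generation 5: oooooooo-ooooo
generation 6: ooooooooo-oooo
generation 7: oooooooooo-ooo
count of o: 13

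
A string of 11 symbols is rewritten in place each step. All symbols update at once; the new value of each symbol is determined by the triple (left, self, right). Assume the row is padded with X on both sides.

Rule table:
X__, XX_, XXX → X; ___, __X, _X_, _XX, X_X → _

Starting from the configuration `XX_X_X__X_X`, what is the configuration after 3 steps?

XXXX____X__

step 1: XX____X____
step 2: XXX____X___
step 3: XXXX____X__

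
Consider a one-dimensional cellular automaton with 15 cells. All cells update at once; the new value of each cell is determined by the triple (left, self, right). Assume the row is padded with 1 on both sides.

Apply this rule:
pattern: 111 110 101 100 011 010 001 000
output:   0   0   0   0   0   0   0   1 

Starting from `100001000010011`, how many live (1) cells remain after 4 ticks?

5

tick 1: 001100011000000
tick 2: 000001000011110
tick 3: 011100011000000
tick 4: 000001000011110
count of 1: 5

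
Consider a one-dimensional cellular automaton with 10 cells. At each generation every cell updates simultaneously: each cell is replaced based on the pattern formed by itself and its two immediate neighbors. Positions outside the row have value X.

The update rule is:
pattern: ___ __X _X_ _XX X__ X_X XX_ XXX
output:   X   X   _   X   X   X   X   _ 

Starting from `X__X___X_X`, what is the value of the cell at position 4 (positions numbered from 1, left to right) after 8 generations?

X

XXX_XXX_XX
__XXX_XXX_
XXX_XXX_XX  (repeats generation 1; period 2)
generation 8: __XXX_XXX_
position 4 holds X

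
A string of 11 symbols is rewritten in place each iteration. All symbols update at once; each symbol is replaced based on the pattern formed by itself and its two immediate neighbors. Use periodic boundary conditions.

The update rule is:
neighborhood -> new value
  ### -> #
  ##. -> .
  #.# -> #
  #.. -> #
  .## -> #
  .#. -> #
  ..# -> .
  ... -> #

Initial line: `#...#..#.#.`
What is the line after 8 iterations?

#######.##.

###.##.####
##.##.#####
#.##.######
.##.#######
##.#######.
#.#######.#
.#######.##
#######.##.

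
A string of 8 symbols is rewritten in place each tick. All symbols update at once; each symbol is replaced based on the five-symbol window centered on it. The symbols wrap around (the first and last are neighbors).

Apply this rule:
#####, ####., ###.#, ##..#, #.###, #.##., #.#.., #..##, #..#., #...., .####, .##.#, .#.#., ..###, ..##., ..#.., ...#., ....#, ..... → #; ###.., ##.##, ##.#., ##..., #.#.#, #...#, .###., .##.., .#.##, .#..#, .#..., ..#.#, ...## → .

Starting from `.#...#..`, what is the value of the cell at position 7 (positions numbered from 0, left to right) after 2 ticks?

#

##..##..
#.###.##
position 7 holds #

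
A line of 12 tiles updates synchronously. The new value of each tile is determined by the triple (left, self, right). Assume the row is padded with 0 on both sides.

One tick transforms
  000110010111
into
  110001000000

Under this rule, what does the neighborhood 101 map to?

At position 8 the neighborhood is 101; the next row has 0 there.

0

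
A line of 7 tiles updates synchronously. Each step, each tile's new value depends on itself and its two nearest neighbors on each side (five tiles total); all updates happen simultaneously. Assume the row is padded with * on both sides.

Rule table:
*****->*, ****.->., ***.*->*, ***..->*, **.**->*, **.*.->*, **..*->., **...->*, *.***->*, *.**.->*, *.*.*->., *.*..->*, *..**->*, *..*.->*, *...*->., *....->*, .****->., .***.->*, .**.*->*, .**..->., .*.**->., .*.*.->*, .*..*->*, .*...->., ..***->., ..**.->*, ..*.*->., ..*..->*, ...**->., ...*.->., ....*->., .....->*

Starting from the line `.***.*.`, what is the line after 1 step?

*****..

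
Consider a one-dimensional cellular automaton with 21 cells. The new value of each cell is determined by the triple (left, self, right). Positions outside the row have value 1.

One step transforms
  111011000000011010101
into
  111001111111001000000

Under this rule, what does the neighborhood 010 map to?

At position 16 the neighborhood is 010; the next row has 0 there.

0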